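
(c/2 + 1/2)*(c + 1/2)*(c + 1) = c^3/2 + 5*c^2/4 + c + 1/4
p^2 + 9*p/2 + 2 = (p + 1/2)*(p + 4)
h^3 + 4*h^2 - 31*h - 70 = (h - 5)*(h + 2)*(h + 7)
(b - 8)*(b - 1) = b^2 - 9*b + 8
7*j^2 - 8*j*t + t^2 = (-7*j + t)*(-j + t)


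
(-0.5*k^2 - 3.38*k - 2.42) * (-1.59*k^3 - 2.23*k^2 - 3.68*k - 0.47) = 0.795*k^5 + 6.4892*k^4 + 13.2252*k^3 + 18.07*k^2 + 10.4942*k + 1.1374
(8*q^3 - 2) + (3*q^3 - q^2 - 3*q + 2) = 11*q^3 - q^2 - 3*q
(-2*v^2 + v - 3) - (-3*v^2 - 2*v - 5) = v^2 + 3*v + 2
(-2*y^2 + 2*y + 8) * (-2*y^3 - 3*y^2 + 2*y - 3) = 4*y^5 + 2*y^4 - 26*y^3 - 14*y^2 + 10*y - 24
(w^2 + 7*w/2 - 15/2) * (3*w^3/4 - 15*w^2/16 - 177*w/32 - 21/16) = 3*w^5/4 + 27*w^4/16 - 231*w^3/16 - 873*w^2/64 + 2361*w/64 + 315/32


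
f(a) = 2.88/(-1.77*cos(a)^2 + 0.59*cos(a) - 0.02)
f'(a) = 2.88*(-3.54*sin(a)*cos(a) + 0.59*sin(a))/(-1.77*cos(a)^2 + 0.59*cos(a) - 0.02)^2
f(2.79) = -1.35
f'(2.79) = 0.85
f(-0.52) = -3.42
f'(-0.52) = 5.02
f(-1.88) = -7.92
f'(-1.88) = -34.63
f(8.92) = -1.52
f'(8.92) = 1.43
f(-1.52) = 533.95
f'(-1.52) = -40560.15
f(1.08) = -21.31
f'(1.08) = -150.04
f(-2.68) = -1.46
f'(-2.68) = -1.25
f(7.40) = -28.33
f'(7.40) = -240.99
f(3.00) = -1.23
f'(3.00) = 0.30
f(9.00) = -1.42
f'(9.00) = 1.10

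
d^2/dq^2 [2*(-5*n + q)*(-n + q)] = 4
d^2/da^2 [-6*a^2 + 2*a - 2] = -12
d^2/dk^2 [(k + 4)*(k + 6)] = 2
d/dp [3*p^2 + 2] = 6*p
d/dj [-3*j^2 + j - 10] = 1 - 6*j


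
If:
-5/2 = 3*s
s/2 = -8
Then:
No Solution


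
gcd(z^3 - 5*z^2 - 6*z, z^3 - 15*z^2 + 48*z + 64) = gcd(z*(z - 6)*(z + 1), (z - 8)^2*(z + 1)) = z + 1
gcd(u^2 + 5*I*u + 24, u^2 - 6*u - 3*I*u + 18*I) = u - 3*I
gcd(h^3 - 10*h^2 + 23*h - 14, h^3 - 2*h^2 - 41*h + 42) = h^2 - 8*h + 7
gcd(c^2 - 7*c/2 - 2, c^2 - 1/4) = c + 1/2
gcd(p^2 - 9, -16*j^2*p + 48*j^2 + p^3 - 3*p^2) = p - 3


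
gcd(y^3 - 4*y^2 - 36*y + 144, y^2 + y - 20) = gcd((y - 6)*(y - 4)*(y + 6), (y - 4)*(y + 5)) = y - 4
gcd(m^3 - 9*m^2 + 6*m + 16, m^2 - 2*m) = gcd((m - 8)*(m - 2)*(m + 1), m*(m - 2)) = m - 2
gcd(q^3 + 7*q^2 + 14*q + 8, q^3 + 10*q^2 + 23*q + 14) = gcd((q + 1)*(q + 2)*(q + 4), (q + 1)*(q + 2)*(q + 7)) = q^2 + 3*q + 2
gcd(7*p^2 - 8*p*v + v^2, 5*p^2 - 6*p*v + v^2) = p - v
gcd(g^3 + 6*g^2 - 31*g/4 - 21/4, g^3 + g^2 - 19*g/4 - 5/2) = g + 1/2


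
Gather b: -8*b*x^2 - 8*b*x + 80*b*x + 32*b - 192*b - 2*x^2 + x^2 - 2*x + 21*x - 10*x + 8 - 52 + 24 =b*(-8*x^2 + 72*x - 160) - x^2 + 9*x - 20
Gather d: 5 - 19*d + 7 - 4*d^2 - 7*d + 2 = -4*d^2 - 26*d + 14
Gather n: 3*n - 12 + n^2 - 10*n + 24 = n^2 - 7*n + 12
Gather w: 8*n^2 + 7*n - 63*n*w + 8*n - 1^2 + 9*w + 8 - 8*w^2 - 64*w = 8*n^2 + 15*n - 8*w^2 + w*(-63*n - 55) + 7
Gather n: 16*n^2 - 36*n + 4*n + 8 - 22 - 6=16*n^2 - 32*n - 20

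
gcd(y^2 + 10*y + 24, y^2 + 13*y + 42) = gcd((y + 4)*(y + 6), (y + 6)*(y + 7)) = y + 6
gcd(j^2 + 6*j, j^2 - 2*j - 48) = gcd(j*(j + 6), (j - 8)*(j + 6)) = j + 6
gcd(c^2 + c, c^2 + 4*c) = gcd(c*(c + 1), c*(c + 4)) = c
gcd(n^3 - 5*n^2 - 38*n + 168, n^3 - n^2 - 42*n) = n^2 - n - 42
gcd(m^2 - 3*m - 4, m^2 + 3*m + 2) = m + 1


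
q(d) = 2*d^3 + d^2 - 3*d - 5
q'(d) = 6*d^2 + 2*d - 3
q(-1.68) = -6.62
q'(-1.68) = 10.57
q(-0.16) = -4.50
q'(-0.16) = -3.17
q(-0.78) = -3.00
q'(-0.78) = -0.91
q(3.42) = 76.44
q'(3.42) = 74.02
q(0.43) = -5.95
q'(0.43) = -1.03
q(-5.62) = -311.56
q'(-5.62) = 175.27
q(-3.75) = -85.16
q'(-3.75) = 73.88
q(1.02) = -4.90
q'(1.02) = 5.28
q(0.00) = -5.00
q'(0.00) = -3.00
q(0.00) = -5.00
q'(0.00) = -3.00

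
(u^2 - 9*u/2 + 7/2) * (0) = 0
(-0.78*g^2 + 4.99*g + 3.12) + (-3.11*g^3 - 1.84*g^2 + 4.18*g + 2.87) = -3.11*g^3 - 2.62*g^2 + 9.17*g + 5.99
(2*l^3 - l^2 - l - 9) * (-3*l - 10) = -6*l^4 - 17*l^3 + 13*l^2 + 37*l + 90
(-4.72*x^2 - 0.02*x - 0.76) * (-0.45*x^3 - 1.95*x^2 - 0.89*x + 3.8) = 2.124*x^5 + 9.213*x^4 + 4.5818*x^3 - 16.4362*x^2 + 0.6004*x - 2.888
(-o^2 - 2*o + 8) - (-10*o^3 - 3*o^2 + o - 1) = 10*o^3 + 2*o^2 - 3*o + 9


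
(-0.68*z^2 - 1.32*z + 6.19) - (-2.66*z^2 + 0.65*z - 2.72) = 1.98*z^2 - 1.97*z + 8.91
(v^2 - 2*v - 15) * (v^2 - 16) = v^4 - 2*v^3 - 31*v^2 + 32*v + 240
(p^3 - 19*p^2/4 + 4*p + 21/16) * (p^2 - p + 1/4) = p^5 - 23*p^4/4 + 9*p^3 - 31*p^2/8 - 5*p/16 + 21/64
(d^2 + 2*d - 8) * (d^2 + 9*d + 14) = d^4 + 11*d^3 + 24*d^2 - 44*d - 112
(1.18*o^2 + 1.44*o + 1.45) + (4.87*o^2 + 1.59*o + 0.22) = 6.05*o^2 + 3.03*o + 1.67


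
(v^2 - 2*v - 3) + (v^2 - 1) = 2*v^2 - 2*v - 4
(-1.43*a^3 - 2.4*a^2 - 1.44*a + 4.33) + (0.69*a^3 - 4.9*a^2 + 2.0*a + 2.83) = -0.74*a^3 - 7.3*a^2 + 0.56*a + 7.16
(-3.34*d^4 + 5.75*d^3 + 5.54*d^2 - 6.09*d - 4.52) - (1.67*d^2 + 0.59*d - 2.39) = -3.34*d^4 + 5.75*d^3 + 3.87*d^2 - 6.68*d - 2.13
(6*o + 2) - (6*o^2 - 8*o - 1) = -6*o^2 + 14*o + 3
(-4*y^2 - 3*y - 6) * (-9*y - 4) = 36*y^3 + 43*y^2 + 66*y + 24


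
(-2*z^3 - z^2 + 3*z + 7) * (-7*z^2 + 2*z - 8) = 14*z^5 + 3*z^4 - 7*z^3 - 35*z^2 - 10*z - 56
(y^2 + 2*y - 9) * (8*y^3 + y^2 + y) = 8*y^5 + 17*y^4 - 69*y^3 - 7*y^2 - 9*y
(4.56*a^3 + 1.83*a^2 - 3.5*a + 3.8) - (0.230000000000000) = 4.56*a^3 + 1.83*a^2 - 3.5*a + 3.57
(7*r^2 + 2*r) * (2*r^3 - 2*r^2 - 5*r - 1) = 14*r^5 - 10*r^4 - 39*r^3 - 17*r^2 - 2*r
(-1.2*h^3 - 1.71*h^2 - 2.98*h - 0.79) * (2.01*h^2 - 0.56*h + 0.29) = -2.412*h^5 - 2.7651*h^4 - 5.3802*h^3 - 0.415*h^2 - 0.4218*h - 0.2291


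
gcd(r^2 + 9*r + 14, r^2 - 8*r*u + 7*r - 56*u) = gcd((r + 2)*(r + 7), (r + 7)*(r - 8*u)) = r + 7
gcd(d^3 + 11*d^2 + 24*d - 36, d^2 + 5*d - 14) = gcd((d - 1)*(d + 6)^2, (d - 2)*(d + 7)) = 1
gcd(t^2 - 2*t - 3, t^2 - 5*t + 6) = t - 3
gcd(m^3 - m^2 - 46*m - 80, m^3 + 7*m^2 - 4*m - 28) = m + 2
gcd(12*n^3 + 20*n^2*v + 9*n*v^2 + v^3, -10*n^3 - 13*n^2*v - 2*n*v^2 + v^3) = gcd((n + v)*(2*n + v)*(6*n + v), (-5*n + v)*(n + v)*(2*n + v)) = 2*n^2 + 3*n*v + v^2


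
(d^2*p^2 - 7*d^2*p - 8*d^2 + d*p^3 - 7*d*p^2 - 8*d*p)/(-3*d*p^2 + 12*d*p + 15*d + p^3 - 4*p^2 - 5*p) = d*(d*p - 8*d + p^2 - 8*p)/(-3*d*p + 15*d + p^2 - 5*p)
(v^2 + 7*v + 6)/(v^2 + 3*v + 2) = (v + 6)/(v + 2)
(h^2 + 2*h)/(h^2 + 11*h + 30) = h*(h + 2)/(h^2 + 11*h + 30)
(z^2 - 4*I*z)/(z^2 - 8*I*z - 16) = z/(z - 4*I)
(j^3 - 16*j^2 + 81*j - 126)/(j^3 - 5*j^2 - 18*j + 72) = (j - 7)/(j + 4)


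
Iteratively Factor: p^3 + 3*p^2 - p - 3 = (p + 1)*(p^2 + 2*p - 3) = (p + 1)*(p + 3)*(p - 1)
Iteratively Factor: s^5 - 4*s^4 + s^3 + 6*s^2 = (s)*(s^4 - 4*s^3 + s^2 + 6*s) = s*(s - 2)*(s^3 - 2*s^2 - 3*s) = s*(s - 2)*(s + 1)*(s^2 - 3*s) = s^2*(s - 2)*(s + 1)*(s - 3)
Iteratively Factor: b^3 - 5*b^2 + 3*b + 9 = (b - 3)*(b^2 - 2*b - 3) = (b - 3)^2*(b + 1)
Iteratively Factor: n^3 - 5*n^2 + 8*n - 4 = (n - 2)*(n^2 - 3*n + 2) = (n - 2)*(n - 1)*(n - 2)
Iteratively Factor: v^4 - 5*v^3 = (v)*(v^3 - 5*v^2) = v^2*(v^2 - 5*v) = v^2*(v - 5)*(v)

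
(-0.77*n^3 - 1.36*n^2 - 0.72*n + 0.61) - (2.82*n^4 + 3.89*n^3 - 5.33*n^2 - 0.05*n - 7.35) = -2.82*n^4 - 4.66*n^3 + 3.97*n^2 - 0.67*n + 7.96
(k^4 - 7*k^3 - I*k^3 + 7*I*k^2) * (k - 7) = k^5 - 14*k^4 - I*k^4 + 49*k^3 + 14*I*k^3 - 49*I*k^2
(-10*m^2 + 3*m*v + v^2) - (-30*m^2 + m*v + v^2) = 20*m^2 + 2*m*v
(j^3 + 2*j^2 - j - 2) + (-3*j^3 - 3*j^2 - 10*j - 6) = -2*j^3 - j^2 - 11*j - 8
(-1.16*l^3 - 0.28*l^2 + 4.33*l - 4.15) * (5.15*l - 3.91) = -5.974*l^4 + 3.0936*l^3 + 23.3943*l^2 - 38.3028*l + 16.2265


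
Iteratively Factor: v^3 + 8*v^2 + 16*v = (v + 4)*(v^2 + 4*v) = v*(v + 4)*(v + 4)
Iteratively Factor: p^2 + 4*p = (p + 4)*(p)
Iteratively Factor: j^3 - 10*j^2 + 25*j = (j - 5)*(j^2 - 5*j) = j*(j - 5)*(j - 5)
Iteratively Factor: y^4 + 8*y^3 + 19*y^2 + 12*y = (y + 1)*(y^3 + 7*y^2 + 12*y) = (y + 1)*(y + 3)*(y^2 + 4*y) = y*(y + 1)*(y + 3)*(y + 4)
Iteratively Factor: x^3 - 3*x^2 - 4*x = (x + 1)*(x^2 - 4*x) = (x - 4)*(x + 1)*(x)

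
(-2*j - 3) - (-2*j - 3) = 0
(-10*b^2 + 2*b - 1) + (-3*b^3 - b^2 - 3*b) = -3*b^3 - 11*b^2 - b - 1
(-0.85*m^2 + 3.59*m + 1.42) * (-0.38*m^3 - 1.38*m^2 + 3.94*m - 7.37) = 0.323*m^5 - 0.1912*m^4 - 8.8428*m^3 + 18.4495*m^2 - 20.8635*m - 10.4654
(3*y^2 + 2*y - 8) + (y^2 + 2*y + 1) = 4*y^2 + 4*y - 7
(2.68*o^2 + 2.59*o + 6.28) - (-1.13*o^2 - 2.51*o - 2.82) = 3.81*o^2 + 5.1*o + 9.1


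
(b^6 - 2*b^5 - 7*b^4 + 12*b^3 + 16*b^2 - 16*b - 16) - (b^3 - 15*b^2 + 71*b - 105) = b^6 - 2*b^5 - 7*b^4 + 11*b^3 + 31*b^2 - 87*b + 89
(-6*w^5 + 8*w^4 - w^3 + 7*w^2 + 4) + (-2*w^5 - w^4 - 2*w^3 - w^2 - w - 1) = -8*w^5 + 7*w^4 - 3*w^3 + 6*w^2 - w + 3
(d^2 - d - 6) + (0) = d^2 - d - 6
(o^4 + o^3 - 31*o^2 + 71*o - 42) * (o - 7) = o^5 - 6*o^4 - 38*o^3 + 288*o^2 - 539*o + 294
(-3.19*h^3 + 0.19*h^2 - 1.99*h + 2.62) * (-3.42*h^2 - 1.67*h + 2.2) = 10.9098*h^5 + 4.6775*h^4 - 0.529500000000001*h^3 - 5.2191*h^2 - 8.7534*h + 5.764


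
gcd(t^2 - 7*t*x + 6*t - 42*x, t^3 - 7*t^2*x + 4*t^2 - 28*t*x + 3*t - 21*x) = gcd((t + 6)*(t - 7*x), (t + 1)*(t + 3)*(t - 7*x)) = -t + 7*x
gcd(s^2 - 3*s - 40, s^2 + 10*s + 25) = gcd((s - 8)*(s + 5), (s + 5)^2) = s + 5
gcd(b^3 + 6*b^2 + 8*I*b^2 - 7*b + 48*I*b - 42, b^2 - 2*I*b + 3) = b + I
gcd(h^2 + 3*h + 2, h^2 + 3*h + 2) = h^2 + 3*h + 2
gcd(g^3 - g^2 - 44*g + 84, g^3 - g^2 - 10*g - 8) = 1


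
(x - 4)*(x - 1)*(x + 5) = x^3 - 21*x + 20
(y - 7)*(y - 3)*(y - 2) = y^3 - 12*y^2 + 41*y - 42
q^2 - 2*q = q*(q - 2)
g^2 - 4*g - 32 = (g - 8)*(g + 4)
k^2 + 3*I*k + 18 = (k - 3*I)*(k + 6*I)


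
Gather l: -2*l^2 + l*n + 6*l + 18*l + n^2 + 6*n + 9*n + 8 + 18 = -2*l^2 + l*(n + 24) + n^2 + 15*n + 26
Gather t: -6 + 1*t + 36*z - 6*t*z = t*(1 - 6*z) + 36*z - 6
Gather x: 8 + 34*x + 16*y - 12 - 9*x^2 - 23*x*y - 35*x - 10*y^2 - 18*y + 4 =-9*x^2 + x*(-23*y - 1) - 10*y^2 - 2*y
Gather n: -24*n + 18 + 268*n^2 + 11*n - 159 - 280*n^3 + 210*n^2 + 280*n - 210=-280*n^3 + 478*n^2 + 267*n - 351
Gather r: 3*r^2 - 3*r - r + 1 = 3*r^2 - 4*r + 1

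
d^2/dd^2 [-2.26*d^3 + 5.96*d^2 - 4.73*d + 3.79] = 11.92 - 13.56*d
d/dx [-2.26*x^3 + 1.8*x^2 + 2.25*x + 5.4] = -6.78*x^2 + 3.6*x + 2.25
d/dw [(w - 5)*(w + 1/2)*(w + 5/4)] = 3*w^2 - 13*w/2 - 65/8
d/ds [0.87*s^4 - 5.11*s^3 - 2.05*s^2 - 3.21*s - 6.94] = 3.48*s^3 - 15.33*s^2 - 4.1*s - 3.21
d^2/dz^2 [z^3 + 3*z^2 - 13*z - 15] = 6*z + 6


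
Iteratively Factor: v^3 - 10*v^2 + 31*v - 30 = (v - 5)*(v^2 - 5*v + 6) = (v - 5)*(v - 2)*(v - 3)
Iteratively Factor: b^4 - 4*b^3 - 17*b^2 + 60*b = (b + 4)*(b^3 - 8*b^2 + 15*b) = b*(b + 4)*(b^2 - 8*b + 15) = b*(b - 3)*(b + 4)*(b - 5)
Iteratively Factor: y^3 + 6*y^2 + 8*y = (y + 2)*(y^2 + 4*y) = (y + 2)*(y + 4)*(y)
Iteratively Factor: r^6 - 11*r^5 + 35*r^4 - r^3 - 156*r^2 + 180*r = (r)*(r^5 - 11*r^4 + 35*r^3 - r^2 - 156*r + 180) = r*(r - 5)*(r^4 - 6*r^3 + 5*r^2 + 24*r - 36) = r*(r - 5)*(r - 3)*(r^3 - 3*r^2 - 4*r + 12) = r*(r - 5)*(r - 3)*(r - 2)*(r^2 - r - 6) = r*(r - 5)*(r - 3)^2*(r - 2)*(r + 2)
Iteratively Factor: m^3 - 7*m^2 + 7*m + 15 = (m + 1)*(m^2 - 8*m + 15) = (m - 3)*(m + 1)*(m - 5)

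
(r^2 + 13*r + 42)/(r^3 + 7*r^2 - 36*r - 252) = 1/(r - 6)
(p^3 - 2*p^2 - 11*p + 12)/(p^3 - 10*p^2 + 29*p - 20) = (p + 3)/(p - 5)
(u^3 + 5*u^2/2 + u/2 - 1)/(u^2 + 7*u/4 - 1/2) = 2*(2*u^2 + u - 1)/(4*u - 1)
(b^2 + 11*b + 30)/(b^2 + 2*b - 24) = (b + 5)/(b - 4)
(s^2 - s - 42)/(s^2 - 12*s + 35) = (s + 6)/(s - 5)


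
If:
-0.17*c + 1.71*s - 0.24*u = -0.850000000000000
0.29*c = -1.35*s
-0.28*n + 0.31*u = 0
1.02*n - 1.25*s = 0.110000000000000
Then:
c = 1.72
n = -0.35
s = -0.37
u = -0.31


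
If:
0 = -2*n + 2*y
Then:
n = y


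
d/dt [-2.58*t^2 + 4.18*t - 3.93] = 4.18 - 5.16*t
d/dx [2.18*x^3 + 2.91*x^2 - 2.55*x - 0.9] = 6.54*x^2 + 5.82*x - 2.55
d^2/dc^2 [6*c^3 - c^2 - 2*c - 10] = 36*c - 2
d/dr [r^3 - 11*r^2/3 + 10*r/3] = 3*r^2 - 22*r/3 + 10/3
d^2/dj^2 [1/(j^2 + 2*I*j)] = 2*(-j*(j + 2*I) + 4*(j + I)^2)/(j^3*(j + 2*I)^3)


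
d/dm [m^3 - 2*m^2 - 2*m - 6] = 3*m^2 - 4*m - 2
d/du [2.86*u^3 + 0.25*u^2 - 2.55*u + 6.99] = 8.58*u^2 + 0.5*u - 2.55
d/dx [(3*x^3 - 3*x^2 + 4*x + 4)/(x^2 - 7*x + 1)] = (3*x^4 - 42*x^3 + 26*x^2 - 14*x + 32)/(x^4 - 14*x^3 + 51*x^2 - 14*x + 1)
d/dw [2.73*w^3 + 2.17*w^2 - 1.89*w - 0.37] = 8.19*w^2 + 4.34*w - 1.89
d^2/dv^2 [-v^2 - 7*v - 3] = -2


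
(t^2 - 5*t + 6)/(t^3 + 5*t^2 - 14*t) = (t - 3)/(t*(t + 7))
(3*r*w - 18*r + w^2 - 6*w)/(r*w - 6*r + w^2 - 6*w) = (3*r + w)/(r + w)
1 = 1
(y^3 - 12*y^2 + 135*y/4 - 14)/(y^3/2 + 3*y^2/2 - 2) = (4*y^3 - 48*y^2 + 135*y - 56)/(2*(y^3 + 3*y^2 - 4))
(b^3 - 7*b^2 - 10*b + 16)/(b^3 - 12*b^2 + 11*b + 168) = (b^2 + b - 2)/(b^2 - 4*b - 21)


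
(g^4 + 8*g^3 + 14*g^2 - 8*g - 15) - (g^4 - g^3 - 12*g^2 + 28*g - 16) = 9*g^3 + 26*g^2 - 36*g + 1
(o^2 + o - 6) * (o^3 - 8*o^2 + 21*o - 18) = o^5 - 7*o^4 + 7*o^3 + 51*o^2 - 144*o + 108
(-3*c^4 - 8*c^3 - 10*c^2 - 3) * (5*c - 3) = -15*c^5 - 31*c^4 - 26*c^3 + 30*c^2 - 15*c + 9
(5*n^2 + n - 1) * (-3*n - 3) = -15*n^3 - 18*n^2 + 3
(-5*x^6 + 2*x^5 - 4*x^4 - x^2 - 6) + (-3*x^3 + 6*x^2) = -5*x^6 + 2*x^5 - 4*x^4 - 3*x^3 + 5*x^2 - 6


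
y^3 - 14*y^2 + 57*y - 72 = (y - 8)*(y - 3)^2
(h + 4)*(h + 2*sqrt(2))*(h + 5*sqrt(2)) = h^3 + 4*h^2 + 7*sqrt(2)*h^2 + 20*h + 28*sqrt(2)*h + 80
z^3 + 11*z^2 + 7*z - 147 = (z - 3)*(z + 7)^2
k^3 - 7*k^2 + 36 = (k - 6)*(k - 3)*(k + 2)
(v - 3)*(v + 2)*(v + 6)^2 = v^4 + 11*v^3 + 18*v^2 - 108*v - 216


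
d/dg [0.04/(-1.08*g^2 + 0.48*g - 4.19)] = (0.0864*g - 0.0192)/(1.08*g^2 - 0.48*g + 4.19)^2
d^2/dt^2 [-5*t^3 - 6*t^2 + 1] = -30*t - 12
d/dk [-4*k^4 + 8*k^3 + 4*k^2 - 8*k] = -16*k^3 + 24*k^2 + 8*k - 8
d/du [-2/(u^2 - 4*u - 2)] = 4*(u - 2)/(-u^2 + 4*u + 2)^2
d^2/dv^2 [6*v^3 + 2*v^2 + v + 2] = 36*v + 4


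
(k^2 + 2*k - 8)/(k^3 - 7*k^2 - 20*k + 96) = (k - 2)/(k^2 - 11*k + 24)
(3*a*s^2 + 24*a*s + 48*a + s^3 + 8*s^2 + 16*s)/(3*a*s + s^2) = s + 8 + 16/s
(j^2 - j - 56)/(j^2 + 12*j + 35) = (j - 8)/(j + 5)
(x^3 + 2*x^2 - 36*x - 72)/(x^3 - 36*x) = (x + 2)/x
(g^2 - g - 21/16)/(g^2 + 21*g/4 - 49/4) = (g + 3/4)/(g + 7)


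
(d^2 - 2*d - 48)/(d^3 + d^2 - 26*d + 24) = (d - 8)/(d^2 - 5*d + 4)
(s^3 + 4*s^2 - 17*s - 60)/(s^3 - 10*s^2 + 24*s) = (s^2 + 8*s + 15)/(s*(s - 6))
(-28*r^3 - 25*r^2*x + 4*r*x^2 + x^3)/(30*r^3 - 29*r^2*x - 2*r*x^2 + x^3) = (-28*r^3 - 25*r^2*x + 4*r*x^2 + x^3)/(30*r^3 - 29*r^2*x - 2*r*x^2 + x^3)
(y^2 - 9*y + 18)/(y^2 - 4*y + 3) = (y - 6)/(y - 1)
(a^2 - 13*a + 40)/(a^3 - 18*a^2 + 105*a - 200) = 1/(a - 5)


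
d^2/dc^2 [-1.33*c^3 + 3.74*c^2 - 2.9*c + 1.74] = 7.48 - 7.98*c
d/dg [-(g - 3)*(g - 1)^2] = (7 - 3*g)*(g - 1)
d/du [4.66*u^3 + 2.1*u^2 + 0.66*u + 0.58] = 13.98*u^2 + 4.2*u + 0.66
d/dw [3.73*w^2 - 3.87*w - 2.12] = 7.46*w - 3.87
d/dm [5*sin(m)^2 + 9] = 5*sin(2*m)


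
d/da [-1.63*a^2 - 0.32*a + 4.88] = -3.26*a - 0.32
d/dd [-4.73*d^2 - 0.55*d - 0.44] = -9.46*d - 0.55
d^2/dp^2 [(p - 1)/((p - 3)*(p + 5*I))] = 2*((p - 3)^2*(p - 1) - (p - 3)^2*(p + 5*I) + (p - 3)*(p - 1)*(p + 5*I) - (p - 3)*(p + 5*I)^2 + (p - 1)*(p + 5*I)^2)/((p - 3)^3*(p + 5*I)^3)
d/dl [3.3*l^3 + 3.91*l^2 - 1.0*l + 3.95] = 9.9*l^2 + 7.82*l - 1.0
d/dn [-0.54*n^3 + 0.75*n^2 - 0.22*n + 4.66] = -1.62*n^2 + 1.5*n - 0.22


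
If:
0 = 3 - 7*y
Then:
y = 3/7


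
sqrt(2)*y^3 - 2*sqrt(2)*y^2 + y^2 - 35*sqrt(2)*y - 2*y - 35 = (y - 7)*(y + 5)*(sqrt(2)*y + 1)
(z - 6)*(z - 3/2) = z^2 - 15*z/2 + 9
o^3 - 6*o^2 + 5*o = o*(o - 5)*(o - 1)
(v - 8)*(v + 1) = v^2 - 7*v - 8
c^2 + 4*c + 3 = (c + 1)*(c + 3)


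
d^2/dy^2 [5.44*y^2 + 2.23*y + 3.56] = 10.8800000000000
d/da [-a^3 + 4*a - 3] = 4 - 3*a^2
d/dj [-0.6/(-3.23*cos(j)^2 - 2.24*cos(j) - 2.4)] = (3.876*cos(j) + 1.344)*sin(j)/(3.23*cos(j)^2 + 2.24*cos(j) + 2.4)^2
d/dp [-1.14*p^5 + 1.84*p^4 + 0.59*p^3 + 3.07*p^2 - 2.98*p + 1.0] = -5.7*p^4 + 7.36*p^3 + 1.77*p^2 + 6.14*p - 2.98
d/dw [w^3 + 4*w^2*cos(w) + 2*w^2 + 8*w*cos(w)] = -4*w^2*sin(w) + 3*w^2 + 8*sqrt(2)*w*cos(w + pi/4) + 4*w + 8*cos(w)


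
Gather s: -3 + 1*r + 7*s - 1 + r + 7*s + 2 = 2*r + 14*s - 2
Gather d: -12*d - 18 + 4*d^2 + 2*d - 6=4*d^2 - 10*d - 24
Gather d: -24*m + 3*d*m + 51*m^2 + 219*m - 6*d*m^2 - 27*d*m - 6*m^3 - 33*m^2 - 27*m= d*(-6*m^2 - 24*m) - 6*m^3 + 18*m^2 + 168*m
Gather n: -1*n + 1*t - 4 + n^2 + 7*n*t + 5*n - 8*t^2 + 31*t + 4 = n^2 + n*(7*t + 4) - 8*t^2 + 32*t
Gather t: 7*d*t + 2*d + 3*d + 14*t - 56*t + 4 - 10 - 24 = 5*d + t*(7*d - 42) - 30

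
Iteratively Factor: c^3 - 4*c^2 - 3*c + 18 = (c - 3)*(c^2 - c - 6) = (c - 3)^2*(c + 2)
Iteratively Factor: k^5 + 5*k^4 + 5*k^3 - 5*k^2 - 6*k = (k)*(k^4 + 5*k^3 + 5*k^2 - 5*k - 6) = k*(k + 1)*(k^3 + 4*k^2 + k - 6) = k*(k - 1)*(k + 1)*(k^2 + 5*k + 6) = k*(k - 1)*(k + 1)*(k + 2)*(k + 3)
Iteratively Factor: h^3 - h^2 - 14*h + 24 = (h - 2)*(h^2 + h - 12) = (h - 3)*(h - 2)*(h + 4)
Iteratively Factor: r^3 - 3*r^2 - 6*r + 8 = (r - 4)*(r^2 + r - 2) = (r - 4)*(r + 2)*(r - 1)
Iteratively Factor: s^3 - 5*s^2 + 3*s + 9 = (s - 3)*(s^2 - 2*s - 3) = (s - 3)^2*(s + 1)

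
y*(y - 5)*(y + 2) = y^3 - 3*y^2 - 10*y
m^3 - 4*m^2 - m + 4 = (m - 4)*(m - 1)*(m + 1)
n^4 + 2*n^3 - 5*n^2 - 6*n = n*(n - 2)*(n + 1)*(n + 3)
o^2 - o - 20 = (o - 5)*(o + 4)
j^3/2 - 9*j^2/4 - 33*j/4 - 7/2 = (j/2 + 1/4)*(j - 7)*(j + 2)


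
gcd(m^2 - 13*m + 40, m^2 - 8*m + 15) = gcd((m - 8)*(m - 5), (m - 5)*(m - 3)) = m - 5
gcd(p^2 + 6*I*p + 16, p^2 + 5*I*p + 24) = p + 8*I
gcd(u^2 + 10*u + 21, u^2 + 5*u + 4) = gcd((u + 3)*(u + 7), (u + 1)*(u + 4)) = 1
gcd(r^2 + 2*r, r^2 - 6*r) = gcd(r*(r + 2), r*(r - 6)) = r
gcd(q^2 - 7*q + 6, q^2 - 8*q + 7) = q - 1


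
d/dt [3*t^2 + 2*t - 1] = 6*t + 2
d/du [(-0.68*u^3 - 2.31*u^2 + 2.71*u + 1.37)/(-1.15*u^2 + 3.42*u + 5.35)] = (0.782*u^4 - 4.6512*u^3 - 15.6977*u^2 - 21.566*u + 9.8131)/(1.3225*u^4 - 7.866*u^3 - 0.608599999999999*u^2 + 36.594*u + 28.6225)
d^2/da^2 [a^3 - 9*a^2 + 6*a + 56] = 6*a - 18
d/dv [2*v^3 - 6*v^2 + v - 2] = 6*v^2 - 12*v + 1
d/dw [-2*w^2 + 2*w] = 2 - 4*w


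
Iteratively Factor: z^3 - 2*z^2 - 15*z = (z + 3)*(z^2 - 5*z) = (z - 5)*(z + 3)*(z)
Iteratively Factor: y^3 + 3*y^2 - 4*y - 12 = (y - 2)*(y^2 + 5*y + 6) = (y - 2)*(y + 3)*(y + 2)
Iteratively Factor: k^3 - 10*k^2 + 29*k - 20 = (k - 4)*(k^2 - 6*k + 5) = (k - 4)*(k - 1)*(k - 5)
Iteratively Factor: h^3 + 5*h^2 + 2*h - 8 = (h + 2)*(h^2 + 3*h - 4) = (h + 2)*(h + 4)*(h - 1)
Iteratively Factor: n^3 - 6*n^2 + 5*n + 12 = (n - 4)*(n^2 - 2*n - 3) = (n - 4)*(n - 3)*(n + 1)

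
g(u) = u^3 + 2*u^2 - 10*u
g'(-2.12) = -5.00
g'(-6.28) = 83.20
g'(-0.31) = -10.95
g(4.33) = 75.38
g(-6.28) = -106.00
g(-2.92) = 21.36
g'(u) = 3*u^2 + 4*u - 10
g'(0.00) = -10.00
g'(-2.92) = 3.90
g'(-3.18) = 7.62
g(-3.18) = 19.87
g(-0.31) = 3.26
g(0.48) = -4.23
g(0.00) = 0.00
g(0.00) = 0.00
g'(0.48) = -7.39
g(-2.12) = 20.66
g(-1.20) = 13.15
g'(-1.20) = -10.48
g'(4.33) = 63.57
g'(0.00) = -10.00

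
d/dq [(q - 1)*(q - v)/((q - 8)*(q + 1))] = (q^2*v - 6*q^2 - 2*q*v - 16*q + 15*v + 8)/(q^4 - 14*q^3 + 33*q^2 + 112*q + 64)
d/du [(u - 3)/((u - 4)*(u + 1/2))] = 2*(-2*u^2 + 12*u - 25)/(4*u^4 - 28*u^3 + 33*u^2 + 56*u + 16)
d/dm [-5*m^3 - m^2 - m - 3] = -15*m^2 - 2*m - 1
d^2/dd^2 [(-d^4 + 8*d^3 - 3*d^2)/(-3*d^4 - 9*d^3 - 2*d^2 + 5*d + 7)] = 2*(-99*d^9 + 63*d^8 + 477*d^7 - 212*d^6 - 2667*d^5 - 1830*d^4 + 1321*d^3 - 420*d^2 - 1176*d + 147)/(27*d^12 + 243*d^11 + 783*d^10 + 918*d^9 - 477*d^8 - 2421*d^7 - 2260*d^6 + 489*d^5 + 2397*d^4 + 1618*d^3 - 231*d^2 - 735*d - 343)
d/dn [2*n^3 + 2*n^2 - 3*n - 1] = 6*n^2 + 4*n - 3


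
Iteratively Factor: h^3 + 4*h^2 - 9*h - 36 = (h + 4)*(h^2 - 9) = (h + 3)*(h + 4)*(h - 3)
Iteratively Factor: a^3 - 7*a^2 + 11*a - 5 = (a - 5)*(a^2 - 2*a + 1) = (a - 5)*(a - 1)*(a - 1)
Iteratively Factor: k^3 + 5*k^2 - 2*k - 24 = (k - 2)*(k^2 + 7*k + 12) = (k - 2)*(k + 3)*(k + 4)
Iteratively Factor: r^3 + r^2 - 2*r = (r + 2)*(r^2 - r) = (r - 1)*(r + 2)*(r)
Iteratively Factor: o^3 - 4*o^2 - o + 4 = (o - 4)*(o^2 - 1) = (o - 4)*(o - 1)*(o + 1)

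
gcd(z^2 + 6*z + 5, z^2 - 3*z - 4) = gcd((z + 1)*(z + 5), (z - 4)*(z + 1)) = z + 1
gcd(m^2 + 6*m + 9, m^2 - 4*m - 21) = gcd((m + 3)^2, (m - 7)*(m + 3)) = m + 3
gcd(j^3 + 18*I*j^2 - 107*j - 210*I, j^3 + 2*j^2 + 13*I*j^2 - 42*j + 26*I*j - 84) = j^2 + 13*I*j - 42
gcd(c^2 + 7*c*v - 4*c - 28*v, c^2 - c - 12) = c - 4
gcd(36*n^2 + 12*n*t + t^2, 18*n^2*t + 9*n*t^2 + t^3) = 6*n + t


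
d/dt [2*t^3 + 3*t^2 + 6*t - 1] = 6*t^2 + 6*t + 6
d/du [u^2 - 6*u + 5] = 2*u - 6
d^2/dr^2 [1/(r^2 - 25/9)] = 162*(27*r^2 + 25)/(9*r^2 - 25)^3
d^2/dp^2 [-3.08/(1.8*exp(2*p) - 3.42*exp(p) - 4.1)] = (3.08*(3.6*exp(p) - 3.42)*(7.2*exp(p) - 6.84)*exp(p) + (22.176*exp(p) - 10.5336)*(-1.8*exp(2*p) + 3.42*exp(p) + 4.1))*exp(p)/(-1.8*exp(2*p) + 3.42*exp(p) + 4.1)^3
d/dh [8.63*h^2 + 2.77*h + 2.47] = 17.26*h + 2.77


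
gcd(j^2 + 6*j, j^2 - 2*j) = j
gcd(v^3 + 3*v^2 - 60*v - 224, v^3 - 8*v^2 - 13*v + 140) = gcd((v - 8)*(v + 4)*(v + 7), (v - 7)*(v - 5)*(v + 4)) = v + 4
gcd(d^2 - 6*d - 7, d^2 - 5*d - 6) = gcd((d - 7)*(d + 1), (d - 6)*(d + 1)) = d + 1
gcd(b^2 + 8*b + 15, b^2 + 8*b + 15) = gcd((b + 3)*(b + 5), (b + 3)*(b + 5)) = b^2 + 8*b + 15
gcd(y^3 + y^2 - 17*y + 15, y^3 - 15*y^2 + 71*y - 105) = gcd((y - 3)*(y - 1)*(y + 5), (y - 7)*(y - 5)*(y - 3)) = y - 3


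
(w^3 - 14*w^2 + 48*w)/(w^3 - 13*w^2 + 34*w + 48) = w/(w + 1)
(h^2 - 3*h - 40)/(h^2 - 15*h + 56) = (h + 5)/(h - 7)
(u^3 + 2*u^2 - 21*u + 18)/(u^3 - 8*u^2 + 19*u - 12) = (u + 6)/(u - 4)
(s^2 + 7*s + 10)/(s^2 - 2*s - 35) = (s + 2)/(s - 7)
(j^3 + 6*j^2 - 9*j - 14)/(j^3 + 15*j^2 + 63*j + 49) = (j - 2)/(j + 7)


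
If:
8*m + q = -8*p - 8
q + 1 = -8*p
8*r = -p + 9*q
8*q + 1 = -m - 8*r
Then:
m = -7/8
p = -135/1096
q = -2/137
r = -9/8768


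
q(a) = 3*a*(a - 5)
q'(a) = 6*a - 15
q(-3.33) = 83.22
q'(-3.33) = -34.98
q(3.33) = -16.68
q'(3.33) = 4.98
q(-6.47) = 222.63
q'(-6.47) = -53.82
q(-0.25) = 3.94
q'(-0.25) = -16.50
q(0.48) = -6.51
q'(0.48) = -12.12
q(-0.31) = 4.94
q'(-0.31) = -16.86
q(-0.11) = 1.69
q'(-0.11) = -15.66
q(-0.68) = 11.59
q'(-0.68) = -19.08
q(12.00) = 252.00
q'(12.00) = 57.00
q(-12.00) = 612.00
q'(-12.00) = -87.00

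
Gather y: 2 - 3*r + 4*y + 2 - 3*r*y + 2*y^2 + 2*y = -3*r + 2*y^2 + y*(6 - 3*r) + 4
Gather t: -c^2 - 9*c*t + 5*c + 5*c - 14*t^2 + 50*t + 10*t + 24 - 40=-c^2 + 10*c - 14*t^2 + t*(60 - 9*c) - 16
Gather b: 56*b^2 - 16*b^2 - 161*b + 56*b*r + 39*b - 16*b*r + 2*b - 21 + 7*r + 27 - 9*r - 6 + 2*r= 40*b^2 + b*(40*r - 120)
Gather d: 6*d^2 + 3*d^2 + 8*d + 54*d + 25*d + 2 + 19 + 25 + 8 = 9*d^2 + 87*d + 54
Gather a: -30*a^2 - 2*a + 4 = -30*a^2 - 2*a + 4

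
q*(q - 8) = q^2 - 8*q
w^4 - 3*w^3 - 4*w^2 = w^2*(w - 4)*(w + 1)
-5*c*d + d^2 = d*(-5*c + d)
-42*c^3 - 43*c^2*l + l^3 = (-7*c + l)*(c + l)*(6*c + l)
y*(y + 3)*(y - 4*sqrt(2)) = y^3 - 4*sqrt(2)*y^2 + 3*y^2 - 12*sqrt(2)*y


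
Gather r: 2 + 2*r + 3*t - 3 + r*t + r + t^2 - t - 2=r*(t + 3) + t^2 + 2*t - 3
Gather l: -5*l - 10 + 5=-5*l - 5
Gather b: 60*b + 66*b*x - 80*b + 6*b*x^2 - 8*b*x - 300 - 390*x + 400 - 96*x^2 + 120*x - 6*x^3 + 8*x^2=b*(6*x^2 + 58*x - 20) - 6*x^3 - 88*x^2 - 270*x + 100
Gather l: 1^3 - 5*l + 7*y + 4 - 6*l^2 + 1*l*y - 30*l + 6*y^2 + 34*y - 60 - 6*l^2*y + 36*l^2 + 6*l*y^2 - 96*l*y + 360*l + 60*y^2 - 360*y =l^2*(30 - 6*y) + l*(6*y^2 - 95*y + 325) + 66*y^2 - 319*y - 55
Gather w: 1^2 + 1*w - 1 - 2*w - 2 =-w - 2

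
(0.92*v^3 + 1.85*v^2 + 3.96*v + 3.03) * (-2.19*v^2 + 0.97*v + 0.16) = -2.0148*v^5 - 3.1591*v^4 - 6.7307*v^3 - 2.4985*v^2 + 3.5727*v + 0.4848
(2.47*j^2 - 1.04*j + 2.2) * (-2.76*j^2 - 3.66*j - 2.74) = -6.8172*j^4 - 6.1698*j^3 - 9.0334*j^2 - 5.2024*j - 6.028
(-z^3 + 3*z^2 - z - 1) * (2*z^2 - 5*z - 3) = -2*z^5 + 11*z^4 - 14*z^3 - 6*z^2 + 8*z + 3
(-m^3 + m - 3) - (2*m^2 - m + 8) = -m^3 - 2*m^2 + 2*m - 11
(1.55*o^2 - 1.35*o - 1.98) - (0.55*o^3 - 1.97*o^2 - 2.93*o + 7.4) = -0.55*o^3 + 3.52*o^2 + 1.58*o - 9.38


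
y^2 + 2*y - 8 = (y - 2)*(y + 4)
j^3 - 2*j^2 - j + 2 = (j - 2)*(j - 1)*(j + 1)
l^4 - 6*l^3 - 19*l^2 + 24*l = l*(l - 8)*(l - 1)*(l + 3)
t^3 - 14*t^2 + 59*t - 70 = (t - 7)*(t - 5)*(t - 2)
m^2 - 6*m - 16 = (m - 8)*(m + 2)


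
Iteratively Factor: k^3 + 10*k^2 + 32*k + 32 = (k + 4)*(k^2 + 6*k + 8) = (k + 4)^2*(k + 2)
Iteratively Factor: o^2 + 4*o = (o)*(o + 4)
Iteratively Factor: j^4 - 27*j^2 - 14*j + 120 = (j - 5)*(j^3 + 5*j^2 - 2*j - 24) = (j - 5)*(j - 2)*(j^2 + 7*j + 12) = (j - 5)*(j - 2)*(j + 3)*(j + 4)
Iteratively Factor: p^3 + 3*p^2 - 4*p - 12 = (p + 3)*(p^2 - 4) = (p - 2)*(p + 3)*(p + 2)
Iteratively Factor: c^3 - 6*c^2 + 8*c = (c - 2)*(c^2 - 4*c) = (c - 4)*(c - 2)*(c)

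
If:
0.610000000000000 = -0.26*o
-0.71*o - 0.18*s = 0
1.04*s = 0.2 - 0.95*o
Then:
No Solution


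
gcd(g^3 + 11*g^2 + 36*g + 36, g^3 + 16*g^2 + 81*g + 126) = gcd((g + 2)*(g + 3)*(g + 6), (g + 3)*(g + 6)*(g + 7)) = g^2 + 9*g + 18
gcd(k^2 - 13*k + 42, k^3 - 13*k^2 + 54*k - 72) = k - 6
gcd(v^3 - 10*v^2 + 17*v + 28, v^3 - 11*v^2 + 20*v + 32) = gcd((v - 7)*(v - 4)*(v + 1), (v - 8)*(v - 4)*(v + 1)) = v^2 - 3*v - 4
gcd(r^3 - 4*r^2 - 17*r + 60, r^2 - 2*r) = 1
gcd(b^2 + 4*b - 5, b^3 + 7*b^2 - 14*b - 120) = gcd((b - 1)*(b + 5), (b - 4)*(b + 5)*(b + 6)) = b + 5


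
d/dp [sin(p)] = cos(p)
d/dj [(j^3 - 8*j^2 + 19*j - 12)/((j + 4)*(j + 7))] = (j^4 + 22*j^3 - 23*j^2 - 424*j + 664)/(j^4 + 22*j^3 + 177*j^2 + 616*j + 784)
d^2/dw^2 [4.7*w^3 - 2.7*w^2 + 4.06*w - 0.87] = 28.2*w - 5.4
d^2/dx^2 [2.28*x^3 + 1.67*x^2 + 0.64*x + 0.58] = 13.68*x + 3.34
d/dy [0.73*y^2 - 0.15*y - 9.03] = 1.46*y - 0.15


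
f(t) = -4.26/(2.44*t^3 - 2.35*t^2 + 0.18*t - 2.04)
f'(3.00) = 0.12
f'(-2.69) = 0.06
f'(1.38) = 1535.02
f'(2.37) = 0.41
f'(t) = -4.26*(-7.32*t^2 + 4.7*t - 0.18)/(2.44*t^3 - 2.35*t^2 + 0.18*t - 2.04)^2 = (31.1832*t^2 - 20.022*t + 0.7668)/(2.44*t^3 - 2.35*t^2 + 0.18*t - 2.04)^2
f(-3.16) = 0.04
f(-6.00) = 0.01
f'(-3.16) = 0.04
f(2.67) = -0.15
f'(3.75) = 0.04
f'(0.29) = -0.53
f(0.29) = 2.00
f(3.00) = -0.10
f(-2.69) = 0.06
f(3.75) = -0.05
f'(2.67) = 0.21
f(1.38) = -29.27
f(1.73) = -1.10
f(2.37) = -0.24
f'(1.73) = 3.97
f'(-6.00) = 0.00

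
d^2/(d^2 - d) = d/(d - 1)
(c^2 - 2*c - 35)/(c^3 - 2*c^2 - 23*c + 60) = (c - 7)/(c^2 - 7*c + 12)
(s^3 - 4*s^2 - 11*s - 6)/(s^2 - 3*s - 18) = (s^2 + 2*s + 1)/(s + 3)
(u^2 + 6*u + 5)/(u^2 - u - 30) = (u + 1)/(u - 6)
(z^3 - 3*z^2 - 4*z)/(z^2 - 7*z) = (z^2 - 3*z - 4)/(z - 7)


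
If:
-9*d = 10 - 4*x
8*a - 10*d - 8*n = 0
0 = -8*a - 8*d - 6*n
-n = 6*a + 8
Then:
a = -4/21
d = 16/3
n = -48/7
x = 29/2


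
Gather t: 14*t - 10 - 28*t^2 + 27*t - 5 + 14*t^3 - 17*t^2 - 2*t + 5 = 14*t^3 - 45*t^2 + 39*t - 10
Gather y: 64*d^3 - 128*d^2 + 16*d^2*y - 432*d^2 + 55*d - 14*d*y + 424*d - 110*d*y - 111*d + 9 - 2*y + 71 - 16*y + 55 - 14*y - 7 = 64*d^3 - 560*d^2 + 368*d + y*(16*d^2 - 124*d - 32) + 128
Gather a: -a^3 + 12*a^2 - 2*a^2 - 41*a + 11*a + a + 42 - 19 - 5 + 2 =-a^3 + 10*a^2 - 29*a + 20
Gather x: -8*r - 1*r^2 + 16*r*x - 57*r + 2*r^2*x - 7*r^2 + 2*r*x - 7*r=-8*r^2 - 72*r + x*(2*r^2 + 18*r)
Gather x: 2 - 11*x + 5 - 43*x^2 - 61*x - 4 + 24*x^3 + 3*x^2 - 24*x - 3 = 24*x^3 - 40*x^2 - 96*x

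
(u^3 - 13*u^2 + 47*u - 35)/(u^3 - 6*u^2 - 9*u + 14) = (u - 5)/(u + 2)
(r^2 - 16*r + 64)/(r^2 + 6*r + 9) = (r^2 - 16*r + 64)/(r^2 + 6*r + 9)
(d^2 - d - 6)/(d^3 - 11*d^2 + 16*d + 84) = (d - 3)/(d^2 - 13*d + 42)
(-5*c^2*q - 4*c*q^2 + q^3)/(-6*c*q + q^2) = (5*c^2 + 4*c*q - q^2)/(6*c - q)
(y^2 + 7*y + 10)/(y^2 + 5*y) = (y + 2)/y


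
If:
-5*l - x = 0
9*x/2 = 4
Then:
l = -8/45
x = 8/9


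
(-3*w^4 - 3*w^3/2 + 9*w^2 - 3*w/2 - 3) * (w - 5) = -3*w^5 + 27*w^4/2 + 33*w^3/2 - 93*w^2/2 + 9*w/2 + 15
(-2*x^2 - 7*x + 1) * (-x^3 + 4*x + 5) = 2*x^5 + 7*x^4 - 9*x^3 - 38*x^2 - 31*x + 5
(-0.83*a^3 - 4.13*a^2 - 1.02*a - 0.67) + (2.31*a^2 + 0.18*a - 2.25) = -0.83*a^3 - 1.82*a^2 - 0.84*a - 2.92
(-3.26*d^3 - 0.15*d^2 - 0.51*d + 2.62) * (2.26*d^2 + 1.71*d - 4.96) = -7.3676*d^5 - 5.9136*d^4 + 14.7605*d^3 + 5.7931*d^2 + 7.0098*d - 12.9952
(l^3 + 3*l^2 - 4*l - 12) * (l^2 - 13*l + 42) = l^5 - 10*l^4 - l^3 + 166*l^2 - 12*l - 504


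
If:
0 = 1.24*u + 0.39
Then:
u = -0.31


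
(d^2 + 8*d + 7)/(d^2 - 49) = (d + 1)/(d - 7)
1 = 1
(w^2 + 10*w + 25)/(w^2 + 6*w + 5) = (w + 5)/(w + 1)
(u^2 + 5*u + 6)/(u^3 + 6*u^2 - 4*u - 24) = (u + 3)/(u^2 + 4*u - 12)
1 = 1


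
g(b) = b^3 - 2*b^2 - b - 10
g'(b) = 3*b^2 - 4*b - 1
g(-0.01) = -9.99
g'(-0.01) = -0.96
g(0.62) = -11.15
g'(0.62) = -2.33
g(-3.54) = -75.89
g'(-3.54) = 50.75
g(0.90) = -11.79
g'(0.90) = -2.17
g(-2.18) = -27.69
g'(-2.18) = 21.98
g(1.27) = -12.45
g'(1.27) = -1.24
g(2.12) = -11.58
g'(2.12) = 4.00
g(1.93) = -12.19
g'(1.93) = 2.45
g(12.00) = 1418.00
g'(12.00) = 383.00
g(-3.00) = -52.00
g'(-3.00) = 38.00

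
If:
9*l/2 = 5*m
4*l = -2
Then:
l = -1/2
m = -9/20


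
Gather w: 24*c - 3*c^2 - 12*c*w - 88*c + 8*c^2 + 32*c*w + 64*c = 5*c^2 + 20*c*w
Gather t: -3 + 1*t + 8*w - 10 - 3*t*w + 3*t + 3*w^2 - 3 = t*(4 - 3*w) + 3*w^2 + 8*w - 16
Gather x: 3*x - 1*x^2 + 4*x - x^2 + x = -2*x^2 + 8*x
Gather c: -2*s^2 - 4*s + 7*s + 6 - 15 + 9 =-2*s^2 + 3*s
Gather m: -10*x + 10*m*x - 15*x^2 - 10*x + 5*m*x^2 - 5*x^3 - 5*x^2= m*(5*x^2 + 10*x) - 5*x^3 - 20*x^2 - 20*x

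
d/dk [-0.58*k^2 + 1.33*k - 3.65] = 1.33 - 1.16*k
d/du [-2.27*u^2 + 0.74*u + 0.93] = 0.74 - 4.54*u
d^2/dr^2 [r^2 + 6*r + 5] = 2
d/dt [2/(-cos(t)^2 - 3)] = -4*sin(t)*cos(t)/(cos(t)^2 + 3)^2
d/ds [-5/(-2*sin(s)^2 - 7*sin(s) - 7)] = -5*(4*sin(s) + 7)*cos(s)/(7*sin(s) - cos(2*s) + 8)^2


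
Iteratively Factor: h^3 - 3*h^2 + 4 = (h - 2)*(h^2 - h - 2) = (h - 2)^2*(h + 1)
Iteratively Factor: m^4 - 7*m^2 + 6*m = (m + 3)*(m^3 - 3*m^2 + 2*m) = m*(m + 3)*(m^2 - 3*m + 2) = m*(m - 2)*(m + 3)*(m - 1)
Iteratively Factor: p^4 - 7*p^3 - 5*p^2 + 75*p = (p + 3)*(p^3 - 10*p^2 + 25*p) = (p - 5)*(p + 3)*(p^2 - 5*p) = p*(p - 5)*(p + 3)*(p - 5)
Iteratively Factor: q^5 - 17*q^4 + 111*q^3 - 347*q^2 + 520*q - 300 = (q - 5)*(q^4 - 12*q^3 + 51*q^2 - 92*q + 60) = (q - 5)*(q - 2)*(q^3 - 10*q^2 + 31*q - 30) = (q - 5)^2*(q - 2)*(q^2 - 5*q + 6) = (q - 5)^2*(q - 3)*(q - 2)*(q - 2)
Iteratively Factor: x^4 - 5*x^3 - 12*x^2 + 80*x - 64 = (x - 1)*(x^3 - 4*x^2 - 16*x + 64) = (x - 4)*(x - 1)*(x^2 - 16) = (x - 4)*(x - 1)*(x + 4)*(x - 4)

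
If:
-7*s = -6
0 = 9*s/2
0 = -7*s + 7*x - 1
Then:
No Solution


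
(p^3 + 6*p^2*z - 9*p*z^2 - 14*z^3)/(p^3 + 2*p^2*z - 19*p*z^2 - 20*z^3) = (-p^2 - 5*p*z + 14*z^2)/(-p^2 - p*z + 20*z^2)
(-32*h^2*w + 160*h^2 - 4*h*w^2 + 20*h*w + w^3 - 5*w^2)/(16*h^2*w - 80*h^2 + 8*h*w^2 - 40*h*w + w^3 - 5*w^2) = (-8*h + w)/(4*h + w)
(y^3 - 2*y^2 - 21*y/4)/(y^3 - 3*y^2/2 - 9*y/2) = (y - 7/2)/(y - 3)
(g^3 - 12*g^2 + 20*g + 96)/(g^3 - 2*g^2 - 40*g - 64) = (g - 6)/(g + 4)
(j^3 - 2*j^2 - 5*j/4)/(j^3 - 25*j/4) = (2*j + 1)/(2*j + 5)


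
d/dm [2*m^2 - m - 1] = 4*m - 1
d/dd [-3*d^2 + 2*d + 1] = 2 - 6*d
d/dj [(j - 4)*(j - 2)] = 2*j - 6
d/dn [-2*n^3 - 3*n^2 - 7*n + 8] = -6*n^2 - 6*n - 7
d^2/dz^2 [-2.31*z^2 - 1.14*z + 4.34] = -4.62000000000000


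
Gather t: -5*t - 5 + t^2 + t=t^2 - 4*t - 5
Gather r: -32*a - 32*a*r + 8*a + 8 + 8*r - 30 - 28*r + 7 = -24*a + r*(-32*a - 20) - 15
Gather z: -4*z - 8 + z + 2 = -3*z - 6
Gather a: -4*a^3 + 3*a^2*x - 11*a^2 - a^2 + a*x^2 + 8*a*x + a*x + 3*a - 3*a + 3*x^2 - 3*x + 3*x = -4*a^3 + a^2*(3*x - 12) + a*(x^2 + 9*x) + 3*x^2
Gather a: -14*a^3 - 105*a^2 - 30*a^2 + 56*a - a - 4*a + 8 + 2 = -14*a^3 - 135*a^2 + 51*a + 10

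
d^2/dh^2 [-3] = 0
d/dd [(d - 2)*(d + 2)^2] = (d + 2)*(3*d - 2)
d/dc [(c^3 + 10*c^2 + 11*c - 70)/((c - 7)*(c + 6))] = (c^4 - 2*c^3 - 147*c^2 - 700*c - 532)/(c^4 - 2*c^3 - 83*c^2 + 84*c + 1764)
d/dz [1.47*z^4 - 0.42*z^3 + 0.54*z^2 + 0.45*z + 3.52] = 5.88*z^3 - 1.26*z^2 + 1.08*z + 0.45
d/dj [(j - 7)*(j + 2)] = 2*j - 5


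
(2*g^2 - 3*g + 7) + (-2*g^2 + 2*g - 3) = 4 - g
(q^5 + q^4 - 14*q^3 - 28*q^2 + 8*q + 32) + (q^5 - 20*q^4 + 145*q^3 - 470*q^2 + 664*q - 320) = 2*q^5 - 19*q^4 + 131*q^3 - 498*q^2 + 672*q - 288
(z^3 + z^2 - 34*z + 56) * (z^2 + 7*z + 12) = z^5 + 8*z^4 - 15*z^3 - 170*z^2 - 16*z + 672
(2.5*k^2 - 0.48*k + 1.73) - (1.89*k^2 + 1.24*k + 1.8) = 0.61*k^2 - 1.72*k - 0.0700000000000001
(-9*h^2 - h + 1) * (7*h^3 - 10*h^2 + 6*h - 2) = -63*h^5 + 83*h^4 - 37*h^3 + 2*h^2 + 8*h - 2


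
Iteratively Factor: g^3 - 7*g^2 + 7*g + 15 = (g - 5)*(g^2 - 2*g - 3) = (g - 5)*(g - 3)*(g + 1)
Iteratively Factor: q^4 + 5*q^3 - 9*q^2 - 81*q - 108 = (q + 3)*(q^3 + 2*q^2 - 15*q - 36) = (q - 4)*(q + 3)*(q^2 + 6*q + 9) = (q - 4)*(q + 3)^2*(q + 3)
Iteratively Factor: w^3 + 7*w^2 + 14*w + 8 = (w + 1)*(w^2 + 6*w + 8) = (w + 1)*(w + 2)*(w + 4)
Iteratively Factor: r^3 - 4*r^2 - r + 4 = (r - 4)*(r^2 - 1) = (r - 4)*(r + 1)*(r - 1)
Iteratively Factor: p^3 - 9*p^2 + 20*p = (p - 4)*(p^2 - 5*p) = p*(p - 4)*(p - 5)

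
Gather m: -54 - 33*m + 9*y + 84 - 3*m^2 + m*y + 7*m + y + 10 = -3*m^2 + m*(y - 26) + 10*y + 40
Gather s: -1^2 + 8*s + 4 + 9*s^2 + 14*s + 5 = 9*s^2 + 22*s + 8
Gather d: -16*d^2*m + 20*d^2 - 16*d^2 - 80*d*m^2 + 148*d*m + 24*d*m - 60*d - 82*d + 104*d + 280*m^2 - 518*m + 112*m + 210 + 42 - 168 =d^2*(4 - 16*m) + d*(-80*m^2 + 172*m - 38) + 280*m^2 - 406*m + 84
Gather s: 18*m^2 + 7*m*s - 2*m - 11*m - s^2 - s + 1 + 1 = 18*m^2 - 13*m - s^2 + s*(7*m - 1) + 2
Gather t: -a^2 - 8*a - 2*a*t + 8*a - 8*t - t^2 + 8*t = -a^2 - 2*a*t - t^2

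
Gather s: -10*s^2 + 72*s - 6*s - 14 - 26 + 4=-10*s^2 + 66*s - 36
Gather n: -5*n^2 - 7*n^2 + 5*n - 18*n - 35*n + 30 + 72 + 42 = -12*n^2 - 48*n + 144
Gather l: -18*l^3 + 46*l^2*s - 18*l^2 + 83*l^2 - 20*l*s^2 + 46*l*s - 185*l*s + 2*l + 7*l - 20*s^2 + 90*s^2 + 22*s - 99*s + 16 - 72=-18*l^3 + l^2*(46*s + 65) + l*(-20*s^2 - 139*s + 9) + 70*s^2 - 77*s - 56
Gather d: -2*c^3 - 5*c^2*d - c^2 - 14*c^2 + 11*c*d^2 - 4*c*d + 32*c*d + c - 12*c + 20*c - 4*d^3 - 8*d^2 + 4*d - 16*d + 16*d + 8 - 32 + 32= -2*c^3 - 15*c^2 + 9*c - 4*d^3 + d^2*(11*c - 8) + d*(-5*c^2 + 28*c + 4) + 8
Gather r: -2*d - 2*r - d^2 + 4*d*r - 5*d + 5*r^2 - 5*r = -d^2 - 7*d + 5*r^2 + r*(4*d - 7)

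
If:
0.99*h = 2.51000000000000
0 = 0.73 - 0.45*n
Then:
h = 2.54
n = 1.62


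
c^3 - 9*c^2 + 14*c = c*(c - 7)*(c - 2)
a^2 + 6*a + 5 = (a + 1)*(a + 5)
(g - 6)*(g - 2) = g^2 - 8*g + 12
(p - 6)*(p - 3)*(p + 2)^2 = p^4 - 5*p^3 - 14*p^2 + 36*p + 72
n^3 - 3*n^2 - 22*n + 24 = (n - 6)*(n - 1)*(n + 4)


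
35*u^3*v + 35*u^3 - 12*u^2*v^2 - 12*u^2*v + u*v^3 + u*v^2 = (-7*u + v)*(-5*u + v)*(u*v + u)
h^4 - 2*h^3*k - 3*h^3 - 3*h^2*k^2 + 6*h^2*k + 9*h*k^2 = h*(h - 3)*(h - 3*k)*(h + k)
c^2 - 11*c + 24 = (c - 8)*(c - 3)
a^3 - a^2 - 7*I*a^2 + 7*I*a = a*(a - 1)*(a - 7*I)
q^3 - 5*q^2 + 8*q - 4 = (q - 2)^2*(q - 1)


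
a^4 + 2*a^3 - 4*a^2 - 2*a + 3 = (a - 1)^2*(a + 1)*(a + 3)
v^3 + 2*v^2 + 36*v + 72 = (v + 2)*(v - 6*I)*(v + 6*I)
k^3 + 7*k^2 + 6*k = k*(k + 1)*(k + 6)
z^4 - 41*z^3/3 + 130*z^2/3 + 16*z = z*(z - 8)*(z - 6)*(z + 1/3)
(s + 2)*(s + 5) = s^2 + 7*s + 10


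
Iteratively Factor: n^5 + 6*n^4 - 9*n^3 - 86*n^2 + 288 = (n - 2)*(n^4 + 8*n^3 + 7*n^2 - 72*n - 144) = (n - 2)*(n + 4)*(n^3 + 4*n^2 - 9*n - 36) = (n - 2)*(n + 4)^2*(n^2 - 9) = (n - 2)*(n + 3)*(n + 4)^2*(n - 3)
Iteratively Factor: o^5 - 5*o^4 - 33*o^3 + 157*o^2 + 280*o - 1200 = (o + 4)*(o^4 - 9*o^3 + 3*o^2 + 145*o - 300) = (o + 4)^2*(o^3 - 13*o^2 + 55*o - 75) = (o - 3)*(o + 4)^2*(o^2 - 10*o + 25) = (o - 5)*(o - 3)*(o + 4)^2*(o - 5)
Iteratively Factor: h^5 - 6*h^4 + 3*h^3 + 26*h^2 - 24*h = (h - 3)*(h^4 - 3*h^3 - 6*h^2 + 8*h) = (h - 3)*(h + 2)*(h^3 - 5*h^2 + 4*h) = h*(h - 3)*(h + 2)*(h^2 - 5*h + 4) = h*(h - 3)*(h - 1)*(h + 2)*(h - 4)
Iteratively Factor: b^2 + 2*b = (b)*(b + 2)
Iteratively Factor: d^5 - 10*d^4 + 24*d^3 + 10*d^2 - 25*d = (d - 5)*(d^4 - 5*d^3 - d^2 + 5*d) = d*(d - 5)*(d^3 - 5*d^2 - d + 5) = d*(d - 5)*(d + 1)*(d^2 - 6*d + 5) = d*(d - 5)^2*(d + 1)*(d - 1)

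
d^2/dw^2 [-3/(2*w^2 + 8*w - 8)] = 3*(w^2 + 4*w - 4*(w + 2)^2 - 4)/(w^2 + 4*w - 4)^3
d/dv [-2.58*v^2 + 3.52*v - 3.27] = 3.52 - 5.16*v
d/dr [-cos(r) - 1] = sin(r)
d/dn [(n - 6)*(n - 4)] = 2*n - 10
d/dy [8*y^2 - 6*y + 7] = 16*y - 6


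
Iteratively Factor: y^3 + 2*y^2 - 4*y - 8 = (y + 2)*(y^2 - 4) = (y + 2)^2*(y - 2)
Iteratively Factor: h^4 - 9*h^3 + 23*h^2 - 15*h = (h - 3)*(h^3 - 6*h^2 + 5*h) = (h - 3)*(h - 1)*(h^2 - 5*h) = h*(h - 3)*(h - 1)*(h - 5)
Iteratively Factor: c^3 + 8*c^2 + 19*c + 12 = (c + 4)*(c^2 + 4*c + 3) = (c + 3)*(c + 4)*(c + 1)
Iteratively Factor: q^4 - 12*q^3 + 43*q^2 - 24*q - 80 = (q - 4)*(q^3 - 8*q^2 + 11*q + 20) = (q - 4)*(q + 1)*(q^2 - 9*q + 20) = (q - 5)*(q - 4)*(q + 1)*(q - 4)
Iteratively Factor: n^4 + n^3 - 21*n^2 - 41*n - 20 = (n - 5)*(n^3 + 6*n^2 + 9*n + 4) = (n - 5)*(n + 1)*(n^2 + 5*n + 4) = (n - 5)*(n + 1)^2*(n + 4)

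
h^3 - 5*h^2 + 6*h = h*(h - 3)*(h - 2)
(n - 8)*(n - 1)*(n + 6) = n^3 - 3*n^2 - 46*n + 48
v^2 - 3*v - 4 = (v - 4)*(v + 1)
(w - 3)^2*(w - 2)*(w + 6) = w^4 - 2*w^3 - 27*w^2 + 108*w - 108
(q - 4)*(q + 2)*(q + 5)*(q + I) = q^4 + 3*q^3 + I*q^3 - 18*q^2 + 3*I*q^2 - 40*q - 18*I*q - 40*I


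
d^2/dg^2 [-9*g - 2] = 0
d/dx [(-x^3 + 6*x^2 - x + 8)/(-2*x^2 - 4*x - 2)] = (x^3 + 3*x^2 - 13*x + 17)/(2*(x^3 + 3*x^2 + 3*x + 1))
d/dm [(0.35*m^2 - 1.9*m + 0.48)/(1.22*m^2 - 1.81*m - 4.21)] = (1.6845*m^2 - 4.1182*m + 8.8678)/(1.4884*m^4 - 4.4164*m^3 - 6.9963*m^2 + 15.2402*m + 17.7241)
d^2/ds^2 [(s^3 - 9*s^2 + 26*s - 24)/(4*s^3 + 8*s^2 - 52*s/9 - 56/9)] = 9*(-891*s^6 + 6669*s^5 - 1431*s^4 - 29261*s^3 - 1506*s^2 + 28020*s - 16600)/(2*(729*s^9 + 4374*s^8 + 5589*s^7 - 10206*s^6 - 21681*s^5 + 5346*s^4 + 22751*s^3 + 3486*s^2 - 7644*s - 2744))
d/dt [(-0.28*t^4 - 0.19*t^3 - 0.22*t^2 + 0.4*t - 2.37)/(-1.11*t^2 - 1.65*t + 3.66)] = (0.6216*t^5 + 1.5969*t^4 - 3.4722*t^3 - 1.2792*t^2 - 6.8718*t - 2.4465)/(1.2321*t^4 + 3.663*t^3 - 5.4027*t^2 - 12.078*t + 13.3956)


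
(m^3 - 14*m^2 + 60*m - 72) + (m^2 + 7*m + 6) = m^3 - 13*m^2 + 67*m - 66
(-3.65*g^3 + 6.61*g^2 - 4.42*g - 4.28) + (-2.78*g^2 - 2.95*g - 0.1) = -3.65*g^3 + 3.83*g^2 - 7.37*g - 4.38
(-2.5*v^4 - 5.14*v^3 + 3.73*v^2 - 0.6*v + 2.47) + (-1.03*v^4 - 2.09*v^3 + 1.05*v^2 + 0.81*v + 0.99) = -3.53*v^4 - 7.23*v^3 + 4.78*v^2 + 0.21*v + 3.46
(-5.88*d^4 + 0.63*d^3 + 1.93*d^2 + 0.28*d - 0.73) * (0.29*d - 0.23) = -1.7052*d^5 + 1.5351*d^4 + 0.4148*d^3 - 0.3627*d^2 - 0.2761*d + 0.1679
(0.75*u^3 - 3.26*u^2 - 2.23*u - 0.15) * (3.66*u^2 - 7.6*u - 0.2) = 2.745*u^5 - 17.6316*u^4 + 16.4642*u^3 + 17.051*u^2 + 1.586*u + 0.03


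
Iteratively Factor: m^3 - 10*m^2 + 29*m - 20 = (m - 4)*(m^2 - 6*m + 5) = (m - 5)*(m - 4)*(m - 1)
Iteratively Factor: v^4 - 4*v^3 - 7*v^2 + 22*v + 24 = (v - 3)*(v^3 - v^2 - 10*v - 8) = (v - 4)*(v - 3)*(v^2 + 3*v + 2) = (v - 4)*(v - 3)*(v + 2)*(v + 1)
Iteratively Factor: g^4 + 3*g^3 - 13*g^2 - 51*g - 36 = (g + 1)*(g^3 + 2*g^2 - 15*g - 36) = (g - 4)*(g + 1)*(g^2 + 6*g + 9) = (g - 4)*(g + 1)*(g + 3)*(g + 3)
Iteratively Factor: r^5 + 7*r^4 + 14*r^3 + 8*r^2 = (r + 2)*(r^4 + 5*r^3 + 4*r^2) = r*(r + 2)*(r^3 + 5*r^2 + 4*r) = r^2*(r + 2)*(r^2 + 5*r + 4) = r^2*(r + 1)*(r + 2)*(r + 4)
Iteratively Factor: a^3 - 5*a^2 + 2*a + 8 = (a + 1)*(a^2 - 6*a + 8) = (a - 4)*(a + 1)*(a - 2)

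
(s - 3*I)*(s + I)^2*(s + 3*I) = s^4 + 2*I*s^3 + 8*s^2 + 18*I*s - 9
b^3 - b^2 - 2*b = b*(b - 2)*(b + 1)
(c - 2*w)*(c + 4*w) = c^2 + 2*c*w - 8*w^2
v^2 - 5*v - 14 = (v - 7)*(v + 2)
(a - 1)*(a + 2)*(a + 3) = a^3 + 4*a^2 + a - 6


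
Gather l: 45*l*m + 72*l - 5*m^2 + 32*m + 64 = l*(45*m + 72) - 5*m^2 + 32*m + 64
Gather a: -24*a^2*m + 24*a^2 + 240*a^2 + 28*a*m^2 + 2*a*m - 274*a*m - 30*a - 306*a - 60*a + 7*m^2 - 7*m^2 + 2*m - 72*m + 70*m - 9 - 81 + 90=a^2*(264 - 24*m) + a*(28*m^2 - 272*m - 396)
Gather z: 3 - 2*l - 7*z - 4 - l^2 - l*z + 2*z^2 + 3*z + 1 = -l^2 - 2*l + 2*z^2 + z*(-l - 4)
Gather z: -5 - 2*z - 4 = -2*z - 9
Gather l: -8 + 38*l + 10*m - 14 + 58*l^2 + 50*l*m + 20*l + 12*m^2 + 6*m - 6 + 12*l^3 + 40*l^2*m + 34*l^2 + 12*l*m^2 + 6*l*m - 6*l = 12*l^3 + l^2*(40*m + 92) + l*(12*m^2 + 56*m + 52) + 12*m^2 + 16*m - 28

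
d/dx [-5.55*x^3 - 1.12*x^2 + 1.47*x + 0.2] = -16.65*x^2 - 2.24*x + 1.47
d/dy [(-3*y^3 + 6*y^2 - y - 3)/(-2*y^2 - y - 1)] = (6*y^4 + 6*y^3 + y^2 - 24*y - 2)/(4*y^4 + 4*y^3 + 5*y^2 + 2*y + 1)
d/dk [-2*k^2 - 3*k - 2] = -4*k - 3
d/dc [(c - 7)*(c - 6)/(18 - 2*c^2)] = (-13*c^2 + 102*c - 117)/(2*(c^4 - 18*c^2 + 81))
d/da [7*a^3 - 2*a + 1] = 21*a^2 - 2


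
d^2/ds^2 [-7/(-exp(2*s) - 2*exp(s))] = 14*(4*(exp(s) + 1)^2 - (exp(s) + 2)*(2*exp(s) + 1))*exp(-s)/(exp(s) + 2)^3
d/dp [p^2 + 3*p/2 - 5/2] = 2*p + 3/2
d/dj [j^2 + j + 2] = 2*j + 1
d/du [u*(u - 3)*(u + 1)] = 3*u^2 - 4*u - 3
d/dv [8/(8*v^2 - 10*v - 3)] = 16*(5 - 8*v)/(-8*v^2 + 10*v + 3)^2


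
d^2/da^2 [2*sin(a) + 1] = -2*sin(a)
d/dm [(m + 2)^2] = 2*m + 4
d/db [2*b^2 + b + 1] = 4*b + 1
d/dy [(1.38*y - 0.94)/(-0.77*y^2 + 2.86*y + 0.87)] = (1.0626*y^2 - 1.4476*y + 3.889)/(0.5929*y^4 - 4.4044*y^3 + 6.8398*y^2 + 4.9764*y + 0.7569)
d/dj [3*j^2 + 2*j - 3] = 6*j + 2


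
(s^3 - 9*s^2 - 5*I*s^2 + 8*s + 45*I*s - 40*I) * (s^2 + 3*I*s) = s^5 - 9*s^4 - 2*I*s^4 + 23*s^3 + 18*I*s^3 - 135*s^2 - 16*I*s^2 + 120*s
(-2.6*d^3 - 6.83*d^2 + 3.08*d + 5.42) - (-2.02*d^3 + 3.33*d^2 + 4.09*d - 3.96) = -0.58*d^3 - 10.16*d^2 - 1.01*d + 9.38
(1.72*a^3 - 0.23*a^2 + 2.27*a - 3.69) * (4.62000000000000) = 7.9464*a^3 - 1.0626*a^2 + 10.4874*a - 17.0478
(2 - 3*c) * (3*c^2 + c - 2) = -9*c^3 + 3*c^2 + 8*c - 4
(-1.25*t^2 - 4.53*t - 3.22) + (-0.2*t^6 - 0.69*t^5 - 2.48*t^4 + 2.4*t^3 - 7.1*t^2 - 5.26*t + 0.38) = -0.2*t^6 - 0.69*t^5 - 2.48*t^4 + 2.4*t^3 - 8.35*t^2 - 9.79*t - 2.84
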